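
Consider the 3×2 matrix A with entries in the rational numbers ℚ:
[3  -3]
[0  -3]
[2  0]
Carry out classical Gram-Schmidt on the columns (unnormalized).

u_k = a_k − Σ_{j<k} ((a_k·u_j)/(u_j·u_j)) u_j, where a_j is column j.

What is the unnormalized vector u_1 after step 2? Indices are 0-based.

Step 1: u_0 = a_0 = (3, 0, 2).
Step 2: u_1 = a_1 − (-9/13)·u_0 = (-12/13, -3, 18/13).

u_1 = (-12/13, -3, 18/13)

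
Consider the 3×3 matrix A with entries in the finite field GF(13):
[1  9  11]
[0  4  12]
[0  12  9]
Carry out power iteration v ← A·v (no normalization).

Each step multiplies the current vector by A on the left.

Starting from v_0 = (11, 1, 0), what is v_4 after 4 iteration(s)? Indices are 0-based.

v_4 = (12, 3, 0)

v_0 = (11, 1, 0).
v_1 = A·v_0 = (7, 4, 12).
v_2 = A·v_1 = (6, 4, 0).
v_3 = A·v_2 = (3, 3, 9).
v_4 = A·v_3 = (12, 3, 0).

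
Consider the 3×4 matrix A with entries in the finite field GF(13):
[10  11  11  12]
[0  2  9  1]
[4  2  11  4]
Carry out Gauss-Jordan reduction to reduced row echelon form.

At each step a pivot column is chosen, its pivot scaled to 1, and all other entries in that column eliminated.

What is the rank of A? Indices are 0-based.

rank = 3

[1] R0 /= 10  ⇒  (1, 5, 5, 9)
     R2 -= 4·R0  ⇒  (0, 8, 4, 7)
[2] R1 /= 2  ⇒  (0, 1, 11, 7)
     R0 -= 5·R1  ⇒  (1, 0, 2, 0)
     R2 -= 8·R1  ⇒  (0, 0, 7, 3)
[3] R2 /= 7  ⇒  (0, 0, 1, 6)
     R0 -= 2·R2  ⇒  (1, 0, 0, 1)
     R1 -= 11·R2  ⇒  (0, 1, 0, 6)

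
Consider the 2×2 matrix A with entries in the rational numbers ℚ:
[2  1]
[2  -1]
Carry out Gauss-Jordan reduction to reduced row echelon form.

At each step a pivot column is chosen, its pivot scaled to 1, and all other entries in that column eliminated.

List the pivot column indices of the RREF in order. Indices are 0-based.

pivot columns: 0, 1

pivot(0,0)=2: scale R0 → (1, 1/2)
  clear (1,0): R1 −= (2)R0 → (0, -2)
pivot(1,1)=-2: scale R1 → (0, 1)
  clear (0,1): R0 −= (1/2)R1 → (1, 0)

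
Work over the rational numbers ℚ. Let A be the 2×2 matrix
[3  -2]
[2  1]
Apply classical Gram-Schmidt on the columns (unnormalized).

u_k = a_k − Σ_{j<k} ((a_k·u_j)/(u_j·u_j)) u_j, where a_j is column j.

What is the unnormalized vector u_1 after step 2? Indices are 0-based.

Step 1: u_0 = a_0 = (3, 2).
Step 2: u_1 = a_1 − (-4/13)·u_0 = (-14/13, 21/13).

u_1 = (-14/13, 21/13)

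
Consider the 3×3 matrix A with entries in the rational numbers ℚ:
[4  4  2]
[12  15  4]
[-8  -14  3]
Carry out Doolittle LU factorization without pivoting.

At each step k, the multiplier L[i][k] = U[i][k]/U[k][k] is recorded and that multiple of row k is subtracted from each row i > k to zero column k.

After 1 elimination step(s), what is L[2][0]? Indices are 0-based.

L[2][0] = -2

[col 0] pivot 4
  R1 -= 3*R0 → (0, 3, -2)  (L[1][0] := 3)
  R2 -= -2*R0 → (0, -6, 7)  (L[2][0] := -2)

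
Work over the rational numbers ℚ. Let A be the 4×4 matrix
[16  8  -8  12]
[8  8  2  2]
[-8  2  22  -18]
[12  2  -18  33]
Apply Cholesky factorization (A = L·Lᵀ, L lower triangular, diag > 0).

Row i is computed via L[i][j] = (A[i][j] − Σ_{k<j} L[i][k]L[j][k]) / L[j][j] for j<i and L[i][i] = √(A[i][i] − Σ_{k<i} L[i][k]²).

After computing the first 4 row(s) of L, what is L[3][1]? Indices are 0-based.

Step 1: L[0][0] = √(16) = 4.
  L[1][0] = (8) / L[0][0] = 2.
Step 2: L[1][1] = √(4) = 2.
  L[2][0] = (-8) / L[0][0] = -2.
  L[2][1] = (6) / L[1][1] = 3.
Step 3: L[2][2] = √(9) = 3.
  L[3][0] = (12) / L[0][0] = 3.
  L[3][1] = (-4) / L[1][1] = -2.
  L[3][2] = (-6) / L[2][2] = -2.
Step 4: L[3][3] = √(16) = 4.

L[3][1] = -2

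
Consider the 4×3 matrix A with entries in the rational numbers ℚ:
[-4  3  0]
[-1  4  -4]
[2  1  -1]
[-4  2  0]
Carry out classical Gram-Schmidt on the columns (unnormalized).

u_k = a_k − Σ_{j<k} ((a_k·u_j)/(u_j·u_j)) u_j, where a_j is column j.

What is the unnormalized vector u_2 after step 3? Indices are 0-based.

u_2 = (499/626, -239/313, 587/626, -43/313)

Step 1: u_0 = a_0 = (-4, -1, 2, -4).
Step 2: u_1 = a_1 − (-22/37)·u_0 = (23/37, 126/37, 81/37, -14/37).
Step 3: u_2 = a_2 − (2/37)·u_0 − (-585/626)·u_1 = (499/626, -239/313, 587/626, -43/313).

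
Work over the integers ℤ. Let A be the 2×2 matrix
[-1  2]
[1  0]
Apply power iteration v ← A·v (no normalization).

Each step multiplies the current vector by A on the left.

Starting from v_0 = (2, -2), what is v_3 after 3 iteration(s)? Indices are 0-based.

v_0 = (2, -2).
v_1 = A·v_0 = (-6, 2).
v_2 = A·v_1 = (10, -6).
v_3 = A·v_2 = (-22, 10).

v_3 = (-22, 10)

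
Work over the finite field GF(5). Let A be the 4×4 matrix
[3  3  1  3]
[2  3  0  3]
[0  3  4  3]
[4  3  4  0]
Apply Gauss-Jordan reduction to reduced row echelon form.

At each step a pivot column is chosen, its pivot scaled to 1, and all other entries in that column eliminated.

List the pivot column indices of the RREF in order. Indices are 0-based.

step 1: normalize row 0 (÷3) = (1, 1, 2, 1)
  row 1: subtract 2×row0 = (0, 1, 1, 1)
  row 3: subtract 4×row0 = (0, 4, 1, 1)
step 2: normalize row 1 (÷1) = (0, 1, 1, 1)
  row 0: subtract 1×row1 = (1, 0, 1, 0)
  row 2: subtract 3×row1 = (0, 0, 1, 0)
  row 3: subtract 4×row1 = (0, 0, 2, 2)
step 3: normalize row 2 (÷1) = (0, 0, 1, 0)
  row 0: subtract 1×row2 = (1, 0, 0, 0)
  row 1: subtract 1×row2 = (0, 1, 0, 1)
  row 3: subtract 2×row2 = (0, 0, 0, 2)
step 4: normalize row 3 (÷2) = (0, 0, 0, 1)
  row 1: subtract 1×row3 = (0, 1, 0, 0)

pivot columns: 0, 1, 2, 3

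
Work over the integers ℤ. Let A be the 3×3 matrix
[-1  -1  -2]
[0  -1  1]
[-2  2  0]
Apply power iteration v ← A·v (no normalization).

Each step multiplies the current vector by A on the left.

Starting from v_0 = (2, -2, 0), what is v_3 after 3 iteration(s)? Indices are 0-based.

v_3 = (-12, 14, -48)

v_0 = (2, -2, 0).
v_1 = A·v_0 = (0, 2, -8).
v_2 = A·v_1 = (14, -10, 4).
v_3 = A·v_2 = (-12, 14, -48).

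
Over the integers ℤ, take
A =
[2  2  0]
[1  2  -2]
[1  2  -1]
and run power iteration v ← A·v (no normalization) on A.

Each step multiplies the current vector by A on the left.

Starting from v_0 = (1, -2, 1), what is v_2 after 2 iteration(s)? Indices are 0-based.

v_0 = (1, -2, 1).
v_1 = A·v_0 = (-2, -5, -4).
v_2 = A·v_1 = (-14, -4, -8).

v_2 = (-14, -4, -8)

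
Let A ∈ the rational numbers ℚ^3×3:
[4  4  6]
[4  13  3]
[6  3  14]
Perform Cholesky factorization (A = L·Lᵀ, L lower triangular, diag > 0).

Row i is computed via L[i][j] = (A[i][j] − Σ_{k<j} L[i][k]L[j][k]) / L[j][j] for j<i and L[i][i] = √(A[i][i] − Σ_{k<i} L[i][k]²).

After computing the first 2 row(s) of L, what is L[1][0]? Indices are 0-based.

L[1][0] = 2

Step 1: L[0][0] = √(4) = 2.
  L[1][0] = (4) / L[0][0] = 2.
Step 2: L[1][1] = √(9) = 3.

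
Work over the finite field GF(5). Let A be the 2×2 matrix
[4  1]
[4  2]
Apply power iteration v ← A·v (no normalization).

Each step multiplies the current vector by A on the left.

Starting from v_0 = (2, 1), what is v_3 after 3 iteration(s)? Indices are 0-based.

v_0 = (2, 1).
v_1 = A·v_0 = (4, 0).
v_2 = A·v_1 = (1, 1).
v_3 = A·v_2 = (0, 1).

v_3 = (0, 1)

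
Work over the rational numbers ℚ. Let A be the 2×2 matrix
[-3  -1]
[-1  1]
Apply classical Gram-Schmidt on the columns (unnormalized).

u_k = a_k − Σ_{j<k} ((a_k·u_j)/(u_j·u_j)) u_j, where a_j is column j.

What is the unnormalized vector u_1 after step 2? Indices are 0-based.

Step 1: u_0 = a_0 = (-3, -1).
Step 2: u_1 = a_1 − (1/5)·u_0 = (-2/5, 6/5).

u_1 = (-2/5, 6/5)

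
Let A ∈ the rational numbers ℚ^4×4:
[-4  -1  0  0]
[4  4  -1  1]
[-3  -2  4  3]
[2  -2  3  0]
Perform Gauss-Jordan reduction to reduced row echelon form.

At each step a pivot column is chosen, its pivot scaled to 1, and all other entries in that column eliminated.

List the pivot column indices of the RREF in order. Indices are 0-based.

pivot columns: 0, 1, 2, 3

[1] R0 /= -4  ⇒  (1, 1/4, 0, 0)
     R1 -= 4·R0  ⇒  (0, 3, -1, 1)
     R2 -= -3·R0  ⇒  (0, -5/4, 4, 3)
     R3 -= 2·R0  ⇒  (0, -5/2, 3, 0)
[2] R1 /= 3  ⇒  (0, 1, -1/3, 1/3)
     R0 -= 1/4·R1  ⇒  (1, 0, 1/12, -1/12)
     R2 -= -5/4·R1  ⇒  (0, 0, 43/12, 41/12)
     R3 -= -5/2·R1  ⇒  (0, 0, 13/6, 5/6)
[3] R2 /= 43/12  ⇒  (0, 0, 1, 41/43)
     R0 -= 1/12·R2  ⇒  (1, 0, 0, -7/43)
     R1 -= -1/3·R2  ⇒  (0, 1, 0, 28/43)
     R3 -= 13/6·R2  ⇒  (0, 0, 0, -53/43)
[4] R3 /= -53/43  ⇒  (0, 0, 0, 1)
     R0 -= -7/43·R3  ⇒  (1, 0, 0, 0)
     R1 -= 28/43·R3  ⇒  (0, 1, 0, 0)
     R2 -= 41/43·R3  ⇒  (0, 0, 1, 0)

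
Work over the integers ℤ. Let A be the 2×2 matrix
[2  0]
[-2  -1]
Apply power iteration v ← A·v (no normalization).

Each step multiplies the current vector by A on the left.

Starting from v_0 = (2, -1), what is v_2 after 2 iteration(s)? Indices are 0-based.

v_2 = (8, -5)

v_0 = (2, -1).
v_1 = A·v_0 = (4, -3).
v_2 = A·v_1 = (8, -5).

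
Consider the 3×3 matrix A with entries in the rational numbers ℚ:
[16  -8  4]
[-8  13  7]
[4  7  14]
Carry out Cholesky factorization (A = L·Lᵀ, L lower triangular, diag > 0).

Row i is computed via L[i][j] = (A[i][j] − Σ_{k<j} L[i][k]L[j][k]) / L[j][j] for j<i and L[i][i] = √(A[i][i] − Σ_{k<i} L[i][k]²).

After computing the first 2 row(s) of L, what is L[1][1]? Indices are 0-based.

L[1][1] = 3

Step 1: L[0][0] = √(16) = 4.
  L[1][0] = (-8) / L[0][0] = -2.
Step 2: L[1][1] = √(9) = 3.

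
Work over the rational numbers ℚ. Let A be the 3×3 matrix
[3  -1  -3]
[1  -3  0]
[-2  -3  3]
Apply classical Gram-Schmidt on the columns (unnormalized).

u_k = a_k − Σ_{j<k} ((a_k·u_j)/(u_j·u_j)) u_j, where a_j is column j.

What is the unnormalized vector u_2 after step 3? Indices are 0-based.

Step 1: u_0 = a_0 = (3, 1, -2).
Step 2: u_1 = a_1 − (0)·u_0 = (-1, -3, -3).
Step 3: u_2 = a_2 − (-15/14)·u_0 − (-6/19)·u_1 = (-27/266, 33/266, -12/133).

u_2 = (-27/266, 33/266, -12/133)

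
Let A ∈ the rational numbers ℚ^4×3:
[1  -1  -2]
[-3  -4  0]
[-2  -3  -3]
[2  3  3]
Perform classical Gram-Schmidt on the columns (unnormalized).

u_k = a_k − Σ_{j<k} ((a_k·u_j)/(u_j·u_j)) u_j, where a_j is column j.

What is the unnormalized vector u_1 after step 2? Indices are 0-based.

u_1 = (-41/18, -1/6, -4/9, 4/9)

Step 1: u_0 = a_0 = (1, -3, -2, 2).
Step 2: u_1 = a_1 − (23/18)·u_0 = (-41/18, -1/6, -4/9, 4/9).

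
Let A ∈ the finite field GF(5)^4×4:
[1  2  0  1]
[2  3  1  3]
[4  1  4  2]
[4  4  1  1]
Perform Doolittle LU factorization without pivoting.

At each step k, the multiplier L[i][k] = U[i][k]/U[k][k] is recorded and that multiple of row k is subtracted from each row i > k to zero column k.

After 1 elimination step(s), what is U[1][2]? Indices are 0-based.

U[1][2] = 1

Step 1: pivot at (0,0) is 1.
  row1 ← row1 − (2)·row0  ⇒  L[1][0]=2, U row1=(0, 4, 1, 1)
  row2 ← row2 − (4)·row0  ⇒  L[2][0]=4, U row2=(0, 3, 4, 3)
  row3 ← row3 − (4)·row0  ⇒  L[3][0]=4, U row3=(0, 1, 1, 2)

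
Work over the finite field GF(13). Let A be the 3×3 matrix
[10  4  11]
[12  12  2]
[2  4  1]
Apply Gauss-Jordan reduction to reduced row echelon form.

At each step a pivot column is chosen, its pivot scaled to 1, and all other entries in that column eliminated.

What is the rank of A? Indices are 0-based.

rank = 3

[1] R0 /= 10  ⇒  (1, 3, 5)
     R1 -= 12·R0  ⇒  (0, 2, 7)
     R2 -= 2·R0  ⇒  (0, 11, 4)
[2] R1 /= 2  ⇒  (0, 1, 10)
     R0 -= 3·R1  ⇒  (1, 0, 1)
     R2 -= 11·R1  ⇒  (0, 0, 11)
[3] R2 /= 11  ⇒  (0, 0, 1)
     R0 -= 1·R2  ⇒  (1, 0, 0)
     R1 -= 10·R2  ⇒  (0, 1, 0)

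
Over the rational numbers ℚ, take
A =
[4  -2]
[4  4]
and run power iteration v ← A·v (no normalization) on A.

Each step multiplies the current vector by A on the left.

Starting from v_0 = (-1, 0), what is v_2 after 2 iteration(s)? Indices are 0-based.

v_0 = (-1, 0).
v_1 = A·v_0 = (-4, -4).
v_2 = A·v_1 = (-8, -32).

v_2 = (-8, -32)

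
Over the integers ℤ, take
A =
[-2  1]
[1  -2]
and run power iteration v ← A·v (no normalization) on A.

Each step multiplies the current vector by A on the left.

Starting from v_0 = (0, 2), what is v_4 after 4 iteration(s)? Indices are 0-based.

v_0 = (0, 2).
v_1 = A·v_0 = (2, -4).
v_2 = A·v_1 = (-8, 10).
v_3 = A·v_2 = (26, -28).
v_4 = A·v_3 = (-80, 82).

v_4 = (-80, 82)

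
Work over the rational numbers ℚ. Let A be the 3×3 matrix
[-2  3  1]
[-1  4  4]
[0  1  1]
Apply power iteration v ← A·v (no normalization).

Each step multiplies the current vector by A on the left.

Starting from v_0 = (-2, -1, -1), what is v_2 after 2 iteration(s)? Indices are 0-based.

v_2 = (-20, -32, -8)

v_0 = (-2, -1, -1).
v_1 = A·v_0 = (0, -6, -2).
v_2 = A·v_1 = (-20, -32, -8).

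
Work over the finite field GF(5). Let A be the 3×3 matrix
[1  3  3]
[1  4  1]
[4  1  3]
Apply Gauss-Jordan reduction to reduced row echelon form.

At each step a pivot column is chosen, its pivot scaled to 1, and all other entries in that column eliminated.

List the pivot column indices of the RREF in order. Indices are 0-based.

pivot columns: 0, 1, 2

pivot(0,0)=1: scale R0 → (1, 3, 3)
  clear (1,0): R1 −= (1)R0 → (0, 1, 3)
  clear (2,0): R2 −= (4)R0 → (0, 4, 1)
pivot(1,1)=1: scale R1 → (0, 1, 3)
  clear (0,1): R0 −= (3)R1 → (1, 0, 4)
  clear (2,1): R2 −= (4)R1 → (0, 0, 4)
pivot(2,2)=4: scale R2 → (0, 0, 1)
  clear (0,2): R0 −= (4)R2 → (1, 0, 0)
  clear (1,2): R1 −= (3)R2 → (0, 1, 0)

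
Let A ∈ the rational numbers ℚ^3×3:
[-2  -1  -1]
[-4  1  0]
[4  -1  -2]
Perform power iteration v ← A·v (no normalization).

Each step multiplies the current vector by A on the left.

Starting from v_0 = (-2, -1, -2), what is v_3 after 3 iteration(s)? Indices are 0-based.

v_3 = (30, 51, -105)

v_0 = (-2, -1, -2).
v_1 = A·v_0 = (7, 7, -3).
v_2 = A·v_1 = (-18, -21, 27).
v_3 = A·v_2 = (30, 51, -105).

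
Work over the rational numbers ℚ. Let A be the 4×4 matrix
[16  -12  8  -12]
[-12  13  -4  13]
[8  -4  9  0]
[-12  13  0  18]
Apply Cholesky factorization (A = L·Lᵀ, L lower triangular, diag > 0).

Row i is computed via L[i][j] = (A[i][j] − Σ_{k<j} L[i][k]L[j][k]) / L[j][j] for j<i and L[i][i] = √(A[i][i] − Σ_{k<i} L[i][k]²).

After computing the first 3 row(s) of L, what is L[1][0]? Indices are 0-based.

L[1][0] = -3

Step 1: L[0][0] = √(16) = 4.
  L[1][0] = (-12) / L[0][0] = -3.
Step 2: L[1][1] = √(4) = 2.
  L[2][0] = (8) / L[0][0] = 2.
  L[2][1] = (2) / L[1][1] = 1.
Step 3: L[2][2] = √(4) = 2.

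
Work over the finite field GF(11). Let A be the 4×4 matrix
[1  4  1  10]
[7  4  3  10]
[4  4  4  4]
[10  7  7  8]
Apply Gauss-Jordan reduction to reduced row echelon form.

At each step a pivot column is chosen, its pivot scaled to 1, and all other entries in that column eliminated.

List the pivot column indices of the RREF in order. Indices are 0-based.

pivot columns: 0, 1, 2, 3

pivot(0,0)=1: scale R0 → (1, 4, 1, 10)
  clear (1,0): R1 −= (7)R0 → (0, 9, 7, 6)
  clear (2,0): R2 −= (4)R0 → (0, 10, 0, 8)
  clear (3,0): R3 −= (10)R0 → (0, 0, 8, 7)
pivot(1,1)=9: scale R1 → (0, 1, 2, 8)
  clear (0,1): R0 −= (4)R1 → (1, 0, 4, 0)
  clear (2,1): R2 −= (10)R1 → (0, 0, 2, 5)
pivot(2,2)=2: scale R2 → (0, 0, 1, 8)
  clear (0,2): R0 −= (4)R2 → (1, 0, 0, 1)
  clear (1,2): R1 −= (2)R2 → (0, 1, 0, 3)
  clear (3,2): R3 −= (8)R2 → (0, 0, 0, 9)
pivot(3,3)=9: scale R3 → (0, 0, 0, 1)
  clear (0,3): R0 −= (1)R3 → (1, 0, 0, 0)
  clear (1,3): R1 −= (3)R3 → (0, 1, 0, 0)
  clear (2,3): R2 −= (8)R3 → (0, 0, 1, 0)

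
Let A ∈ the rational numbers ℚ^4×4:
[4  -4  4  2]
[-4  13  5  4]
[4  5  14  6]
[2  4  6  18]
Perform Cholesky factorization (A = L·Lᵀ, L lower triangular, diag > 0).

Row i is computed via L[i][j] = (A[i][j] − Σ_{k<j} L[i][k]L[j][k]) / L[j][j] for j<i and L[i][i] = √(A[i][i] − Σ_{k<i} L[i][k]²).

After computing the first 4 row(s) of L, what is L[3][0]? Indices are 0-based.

Step 1: L[0][0] = √(4) = 2.
  L[1][0] = (-4) / L[0][0] = -2.
Step 2: L[1][1] = √(9) = 3.
  L[2][0] = (4) / L[0][0] = 2.
  L[2][1] = (9) / L[1][1] = 3.
Step 3: L[2][2] = √(1) = 1.
  L[3][0] = (2) / L[0][0] = 1.
  L[3][1] = (6) / L[1][1] = 2.
  L[3][2] = (-2) / L[2][2] = -2.
Step 4: L[3][3] = √(9) = 3.

L[3][0] = 1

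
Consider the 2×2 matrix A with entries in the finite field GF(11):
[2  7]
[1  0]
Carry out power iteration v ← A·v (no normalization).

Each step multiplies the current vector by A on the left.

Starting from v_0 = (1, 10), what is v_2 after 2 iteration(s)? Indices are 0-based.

v_0 = (1, 10).
v_1 = A·v_0 = (6, 1).
v_2 = A·v_1 = (8, 6).

v_2 = (8, 6)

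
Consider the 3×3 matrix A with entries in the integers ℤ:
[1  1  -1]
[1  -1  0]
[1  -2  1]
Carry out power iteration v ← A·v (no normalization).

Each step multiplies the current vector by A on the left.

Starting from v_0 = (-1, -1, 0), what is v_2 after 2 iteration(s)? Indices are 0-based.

v_2 = (-3, -2, -1)

v_0 = (-1, -1, 0).
v_1 = A·v_0 = (-2, 0, 1).
v_2 = A·v_1 = (-3, -2, -1).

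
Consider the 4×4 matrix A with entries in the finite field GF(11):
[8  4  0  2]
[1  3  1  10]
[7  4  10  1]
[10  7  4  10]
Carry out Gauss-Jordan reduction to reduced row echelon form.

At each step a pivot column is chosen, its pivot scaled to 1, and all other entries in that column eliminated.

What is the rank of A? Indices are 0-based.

[1] R0 /= 8  ⇒  (1, 6, 0, 3)
     R1 -= 1·R0  ⇒  (0, 8, 1, 7)
     R2 -= 7·R0  ⇒  (0, 6, 10, 2)
     R3 -= 10·R0  ⇒  (0, 2, 4, 2)
[2] R1 /= 8  ⇒  (0, 1, 7, 5)
     R0 -= 6·R1  ⇒  (1, 0, 2, 6)
     R2 -= 6·R1  ⇒  (0, 0, 1, 5)
     R3 -= 2·R1  ⇒  (0, 0, 1, 3)
[3] R2 /= 1  ⇒  (0, 0, 1, 5)
     R0 -= 2·R2  ⇒  (1, 0, 0, 7)
     R1 -= 7·R2  ⇒  (0, 1, 0, 3)
     R3 -= 1·R2  ⇒  (0, 0, 0, 9)
[4] R3 /= 9  ⇒  (0, 0, 0, 1)
     R0 -= 7·R3  ⇒  (1, 0, 0, 0)
     R1 -= 3·R3  ⇒  (0, 1, 0, 0)
     R2 -= 5·R3  ⇒  (0, 0, 1, 0)

rank = 4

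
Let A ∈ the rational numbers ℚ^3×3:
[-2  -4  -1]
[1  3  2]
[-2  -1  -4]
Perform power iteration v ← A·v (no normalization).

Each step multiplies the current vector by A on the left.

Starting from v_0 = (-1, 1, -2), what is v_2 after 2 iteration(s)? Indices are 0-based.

v_0 = (-1, 1, -2).
v_1 = A·v_0 = (0, -2, 9).
v_2 = A·v_1 = (-1, 12, -34).

v_2 = (-1, 12, -34)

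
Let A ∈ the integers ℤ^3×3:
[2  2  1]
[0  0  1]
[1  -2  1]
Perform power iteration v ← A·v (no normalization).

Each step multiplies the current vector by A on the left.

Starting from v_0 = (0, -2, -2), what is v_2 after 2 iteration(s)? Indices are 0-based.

v_2 = (-14, 2, 0)

v_0 = (0, -2, -2).
v_1 = A·v_0 = (-6, -2, 2).
v_2 = A·v_1 = (-14, 2, 0).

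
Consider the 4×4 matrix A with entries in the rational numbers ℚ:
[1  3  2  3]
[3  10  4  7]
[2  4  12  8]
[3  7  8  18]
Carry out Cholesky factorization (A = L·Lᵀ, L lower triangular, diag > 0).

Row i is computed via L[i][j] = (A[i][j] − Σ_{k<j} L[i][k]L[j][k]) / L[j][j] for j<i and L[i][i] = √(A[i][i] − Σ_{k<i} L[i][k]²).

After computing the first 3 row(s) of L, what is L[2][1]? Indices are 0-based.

Step 1: L[0][0] = √(1) = 1.
  L[1][0] = (3) / L[0][0] = 3.
Step 2: L[1][1] = √(1) = 1.
  L[2][0] = (2) / L[0][0] = 2.
  L[2][1] = (-2) / L[1][1] = -2.
Step 3: L[2][2] = √(4) = 2.

L[2][1] = -2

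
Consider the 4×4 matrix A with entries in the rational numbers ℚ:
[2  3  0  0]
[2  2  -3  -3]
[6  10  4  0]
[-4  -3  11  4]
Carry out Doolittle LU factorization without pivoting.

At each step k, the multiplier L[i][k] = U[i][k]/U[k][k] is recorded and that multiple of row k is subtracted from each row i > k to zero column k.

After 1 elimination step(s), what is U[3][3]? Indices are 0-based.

k=0: U[0][0]=2
  eliminate (1,0): mult=1, new row 1: (0, -1, -3, -3); set L[1][0]=1
  eliminate (2,0): mult=3, new row 2: (0, 1, 4, 0); set L[2][0]=3
  eliminate (3,0): mult=-2, new row 3: (0, 3, 11, 4); set L[3][0]=-2

U[3][3] = 4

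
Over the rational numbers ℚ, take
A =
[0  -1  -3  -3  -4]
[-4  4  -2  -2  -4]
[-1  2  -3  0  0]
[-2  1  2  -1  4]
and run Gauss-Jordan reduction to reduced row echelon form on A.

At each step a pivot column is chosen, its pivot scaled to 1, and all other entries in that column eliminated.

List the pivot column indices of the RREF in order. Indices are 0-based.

pivot(0,0): swap R0↔R1
pivot(0,0)=-4: scale R0 → (1, -1, 1/2, 1/2, 1)
  clear (2,0): R2 −= (-1)R0 → (0, 1, -5/2, 1/2, 1)
  clear (3,0): R3 −= (-2)R0 → (0, -1, 3, 0, 6)
pivot(1,1)=-1: scale R1 → (0, 1, 3, 3, 4)
  clear (0,1): R0 −= (-1)R1 → (1, 0, 7/2, 7/2, 5)
  clear (2,1): R2 −= (1)R1 → (0, 0, -11/2, -5/2, -3)
  clear (3,1): R3 −= (-1)R1 → (0, 0, 6, 3, 10)
pivot(2,2)=-11/2: scale R2 → (0, 0, 1, 5/11, 6/11)
  clear (0,2): R0 −= (7/2)R2 → (1, 0, 0, 21/11, 34/11)
  clear (1,2): R1 −= (3)R2 → (0, 1, 0, 18/11, 26/11)
  clear (3,2): R3 −= (6)R2 → (0, 0, 0, 3/11, 74/11)
pivot(3,3)=3/11: scale R3 → (0, 0, 0, 1, 74/3)
  clear (0,3): R0 −= (21/11)R3 → (1, 0, 0, 0, -44)
  clear (1,3): R1 −= (18/11)R3 → (0, 1, 0, 0, -38)
  clear (2,3): R2 −= (5/11)R3 → (0, 0, 1, 0, -32/3)

pivot columns: 0, 1, 2, 3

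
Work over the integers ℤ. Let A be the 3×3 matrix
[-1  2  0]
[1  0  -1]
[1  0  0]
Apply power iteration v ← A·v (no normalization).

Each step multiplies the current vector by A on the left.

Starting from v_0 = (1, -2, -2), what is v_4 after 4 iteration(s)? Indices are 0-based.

v_0 = (1, -2, -2).
v_1 = A·v_0 = (-5, 3, 1).
v_2 = A·v_1 = (11, -6, -5).
v_3 = A·v_2 = (-23, 16, 11).
v_4 = A·v_3 = (55, -34, -23).

v_4 = (55, -34, -23)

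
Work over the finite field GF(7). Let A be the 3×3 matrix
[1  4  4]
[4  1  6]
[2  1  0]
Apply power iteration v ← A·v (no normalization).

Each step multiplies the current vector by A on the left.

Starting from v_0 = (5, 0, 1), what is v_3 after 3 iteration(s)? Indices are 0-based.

v_3 = (5, 4, 1)

v_0 = (5, 0, 1).
v_1 = A·v_0 = (2, 5, 3).
v_2 = A·v_1 = (6, 3, 2).
v_3 = A·v_2 = (5, 4, 1).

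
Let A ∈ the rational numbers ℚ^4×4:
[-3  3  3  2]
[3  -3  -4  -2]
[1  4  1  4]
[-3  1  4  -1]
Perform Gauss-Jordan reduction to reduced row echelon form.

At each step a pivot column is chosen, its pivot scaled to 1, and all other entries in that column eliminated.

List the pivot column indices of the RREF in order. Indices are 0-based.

[1] R0 /= -3  ⇒  (1, -1, -1, -2/3)
     R1 -= 3·R0  ⇒  (0, 0, -1, 0)
     R2 -= 1·R0  ⇒  (0, 5, 2, 14/3)
     R3 -= -3·R0  ⇒  (0, -2, 1, -3)
[2] R1 <-> R2
[2] R1 /= 5  ⇒  (0, 1, 2/5, 14/15)
     R0 -= -1·R1  ⇒  (1, 0, -3/5, 4/15)
     R3 -= -2·R1  ⇒  (0, 0, 9/5, -17/15)
[3] R2 /= -1  ⇒  (0, 0, 1, 0)
     R0 -= -3/5·R2  ⇒  (1, 0, 0, 4/15)
     R1 -= 2/5·R2  ⇒  (0, 1, 0, 14/15)
     R3 -= 9/5·R2  ⇒  (0, 0, 0, -17/15)
[4] R3 /= -17/15  ⇒  (0, 0, 0, 1)
     R0 -= 4/15·R3  ⇒  (1, 0, 0, 0)
     R1 -= 14/15·R3  ⇒  (0, 1, 0, 0)

pivot columns: 0, 1, 2, 3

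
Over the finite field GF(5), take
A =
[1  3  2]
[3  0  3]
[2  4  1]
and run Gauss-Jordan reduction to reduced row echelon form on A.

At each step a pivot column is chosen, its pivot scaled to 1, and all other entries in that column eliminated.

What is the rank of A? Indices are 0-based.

[1] R0 /= 1  ⇒  (1, 3, 2)
     R1 -= 3·R0  ⇒  (0, 1, 2)
     R2 -= 2·R0  ⇒  (0, 3, 2)
[2] R1 /= 1  ⇒  (0, 1, 2)
     R0 -= 3·R1  ⇒  (1, 0, 1)
     R2 -= 3·R1  ⇒  (0, 0, 1)
[3] R2 /= 1  ⇒  (0, 0, 1)
     R0 -= 1·R2  ⇒  (1, 0, 0)
     R1 -= 2·R2  ⇒  (0, 1, 0)

rank = 3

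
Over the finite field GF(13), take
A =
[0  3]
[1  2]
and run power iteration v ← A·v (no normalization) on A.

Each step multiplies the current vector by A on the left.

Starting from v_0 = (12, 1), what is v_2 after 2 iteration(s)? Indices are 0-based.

v_0 = (12, 1).
v_1 = A·v_0 = (3, 1).
v_2 = A·v_1 = (3, 5).

v_2 = (3, 5)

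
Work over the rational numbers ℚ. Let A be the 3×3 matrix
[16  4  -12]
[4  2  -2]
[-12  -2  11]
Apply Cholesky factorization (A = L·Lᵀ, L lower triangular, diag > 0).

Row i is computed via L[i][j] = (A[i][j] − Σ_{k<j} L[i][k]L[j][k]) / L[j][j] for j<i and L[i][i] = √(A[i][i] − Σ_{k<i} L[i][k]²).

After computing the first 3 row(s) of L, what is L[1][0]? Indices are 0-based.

Step 1: L[0][0] = √(16) = 4.
  L[1][0] = (4) / L[0][0] = 1.
Step 2: L[1][1] = √(1) = 1.
  L[2][0] = (-12) / L[0][0] = -3.
  L[2][1] = (1) / L[1][1] = 1.
Step 3: L[2][2] = √(1) = 1.

L[1][0] = 1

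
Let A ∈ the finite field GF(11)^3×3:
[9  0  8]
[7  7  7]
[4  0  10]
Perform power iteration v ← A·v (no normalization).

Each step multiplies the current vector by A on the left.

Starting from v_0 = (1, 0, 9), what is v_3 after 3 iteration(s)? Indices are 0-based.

v_3 = (0, 2, 7)

v_0 = (1, 0, 9).
v_1 = A·v_0 = (4, 4, 6).
v_2 = A·v_1 = (7, 10, 10).
v_3 = A·v_2 = (0, 2, 7).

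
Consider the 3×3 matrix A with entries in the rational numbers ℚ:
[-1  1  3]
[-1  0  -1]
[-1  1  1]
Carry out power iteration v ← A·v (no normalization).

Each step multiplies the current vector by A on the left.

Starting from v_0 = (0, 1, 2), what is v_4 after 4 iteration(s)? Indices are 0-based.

v_0 = (0, 1, 2).
v_1 = A·v_0 = (7, -2, 3).
v_2 = A·v_1 = (0, -10, -6).
v_3 = A·v_2 = (-28, 6, -16).
v_4 = A·v_3 = (-14, 44, 18).

v_4 = (-14, 44, 18)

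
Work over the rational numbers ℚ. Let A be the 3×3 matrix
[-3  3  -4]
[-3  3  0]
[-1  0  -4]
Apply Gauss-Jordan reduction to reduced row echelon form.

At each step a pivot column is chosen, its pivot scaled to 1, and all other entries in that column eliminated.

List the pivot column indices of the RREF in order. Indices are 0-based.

pivot columns: 0, 1, 2

pivot(0,0)=-3: scale R0 → (1, -1, 4/3)
  clear (1,0): R1 −= (-3)R0 → (0, 0, 4)
  clear (2,0): R2 −= (-1)R0 → (0, -1, -8/3)
pivot(1,1): swap R1↔R2
pivot(1,1)=-1: scale R1 → (0, 1, 8/3)
  clear (0,1): R0 −= (-1)R1 → (1, 0, 4)
pivot(2,2)=4: scale R2 → (0, 0, 1)
  clear (0,2): R0 −= (4)R2 → (1, 0, 0)
  clear (1,2): R1 −= (8/3)R2 → (0, 1, 0)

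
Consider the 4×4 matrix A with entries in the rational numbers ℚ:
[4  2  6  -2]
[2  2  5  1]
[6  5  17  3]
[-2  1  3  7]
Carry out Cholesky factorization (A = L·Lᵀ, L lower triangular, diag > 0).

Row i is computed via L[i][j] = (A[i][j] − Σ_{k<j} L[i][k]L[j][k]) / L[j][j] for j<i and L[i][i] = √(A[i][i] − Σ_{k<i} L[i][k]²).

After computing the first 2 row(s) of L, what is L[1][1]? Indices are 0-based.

Step 1: L[0][0] = √(4) = 2.
  L[1][0] = (2) / L[0][0] = 1.
Step 2: L[1][1] = √(1) = 1.

L[1][1] = 1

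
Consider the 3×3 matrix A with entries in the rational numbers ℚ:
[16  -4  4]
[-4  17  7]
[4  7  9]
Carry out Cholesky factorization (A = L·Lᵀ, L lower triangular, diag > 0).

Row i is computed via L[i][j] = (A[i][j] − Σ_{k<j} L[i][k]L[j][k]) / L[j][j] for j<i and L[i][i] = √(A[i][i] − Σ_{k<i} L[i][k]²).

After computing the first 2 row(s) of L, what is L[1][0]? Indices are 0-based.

L[1][0] = -1

Step 1: L[0][0] = √(16) = 4.
  L[1][0] = (-4) / L[0][0] = -1.
Step 2: L[1][1] = √(16) = 4.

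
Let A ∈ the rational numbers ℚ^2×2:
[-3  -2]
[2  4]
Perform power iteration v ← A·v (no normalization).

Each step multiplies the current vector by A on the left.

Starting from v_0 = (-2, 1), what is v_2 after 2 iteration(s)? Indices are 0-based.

v_2 = (-12, 8)

v_0 = (-2, 1).
v_1 = A·v_0 = (4, 0).
v_2 = A·v_1 = (-12, 8).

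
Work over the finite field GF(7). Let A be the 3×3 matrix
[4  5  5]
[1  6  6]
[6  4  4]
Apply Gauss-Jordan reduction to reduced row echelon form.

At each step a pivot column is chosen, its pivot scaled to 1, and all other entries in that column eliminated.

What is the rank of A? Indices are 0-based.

step 1: normalize row 0 (÷4) = (1, 3, 3)
  row 1: subtract 1×row0 = (0, 3, 3)
  row 2: subtract 6×row0 = (0, 0, 0)
step 2: normalize row 1 (÷3) = (0, 1, 1)
  row 0: subtract 3×row1 = (1, 0, 0)
skip col 2 (zero from row 2)

rank = 2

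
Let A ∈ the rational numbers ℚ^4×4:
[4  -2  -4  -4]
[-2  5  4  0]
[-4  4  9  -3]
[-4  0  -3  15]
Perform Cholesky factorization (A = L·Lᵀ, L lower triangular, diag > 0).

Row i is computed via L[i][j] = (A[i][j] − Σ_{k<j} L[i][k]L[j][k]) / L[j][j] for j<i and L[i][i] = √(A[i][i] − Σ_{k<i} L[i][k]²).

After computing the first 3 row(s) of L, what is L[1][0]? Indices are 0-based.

Step 1: L[0][0] = √(4) = 2.
  L[1][0] = (-2) / L[0][0] = -1.
Step 2: L[1][1] = √(4) = 2.
  L[2][0] = (-4) / L[0][0] = -2.
  L[2][1] = (2) / L[1][1] = 1.
Step 3: L[2][2] = √(4) = 2.

L[1][0] = -1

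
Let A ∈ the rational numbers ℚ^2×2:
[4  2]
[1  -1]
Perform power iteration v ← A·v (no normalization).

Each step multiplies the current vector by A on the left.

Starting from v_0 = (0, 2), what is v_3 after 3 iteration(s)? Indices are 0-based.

v_0 = (0, 2).
v_1 = A·v_0 = (4, -2).
v_2 = A·v_1 = (12, 6).
v_3 = A·v_2 = (60, 6).

v_3 = (60, 6)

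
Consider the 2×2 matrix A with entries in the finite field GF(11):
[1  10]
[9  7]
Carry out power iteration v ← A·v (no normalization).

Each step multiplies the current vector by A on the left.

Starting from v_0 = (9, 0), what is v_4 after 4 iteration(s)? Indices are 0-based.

v_4 = (1, 1)

v_0 = (9, 0).
v_1 = A·v_0 = (9, 4).
v_2 = A·v_1 = (5, 10).
v_3 = A·v_2 = (6, 5).
v_4 = A·v_3 = (1, 1).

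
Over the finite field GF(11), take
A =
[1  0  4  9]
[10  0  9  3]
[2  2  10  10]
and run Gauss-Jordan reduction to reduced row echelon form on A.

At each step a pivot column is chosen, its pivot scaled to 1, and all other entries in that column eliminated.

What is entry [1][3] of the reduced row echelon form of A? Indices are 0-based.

M[1][3] = 1

pivot(0,0)=1: scale R0 → (1, 0, 4, 9)
  clear (1,0): R1 −= (10)R0 → (0, 0, 2, 1)
  clear (2,0): R2 −= (2)R0 → (0, 2, 2, 3)
pivot(1,1): swap R1↔R2
pivot(1,1)=2: scale R1 → (0, 1, 1, 7)
pivot(2,2)=2: scale R2 → (0, 0, 1, 6)
  clear (0,2): R0 −= (4)R2 → (1, 0, 0, 7)
  clear (1,2): R1 −= (1)R2 → (0, 1, 0, 1)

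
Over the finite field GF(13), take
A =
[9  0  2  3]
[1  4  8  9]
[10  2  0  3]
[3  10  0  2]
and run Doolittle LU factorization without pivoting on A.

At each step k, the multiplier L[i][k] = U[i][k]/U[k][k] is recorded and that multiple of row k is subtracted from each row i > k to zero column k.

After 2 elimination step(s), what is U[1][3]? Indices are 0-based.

[col 0] pivot 9
  R1 -= 3*R0 → (0, 4, 2, 0)  (L[1][0] := 3)
  R2 -= 4*R0 → (0, 2, 5, 4)  (L[2][0] := 4)
  R3 -= 9*R0 → (0, 10, 8, 1)  (L[3][0] := 9)
[col 1] pivot 4
  R2 -= 7*R1 → (0, 0, 4, 4)  (L[2][1] := 7)
  R3 -= 9*R1 → (0, 0, 3, 1)  (L[3][1] := 9)

U[1][3] = 0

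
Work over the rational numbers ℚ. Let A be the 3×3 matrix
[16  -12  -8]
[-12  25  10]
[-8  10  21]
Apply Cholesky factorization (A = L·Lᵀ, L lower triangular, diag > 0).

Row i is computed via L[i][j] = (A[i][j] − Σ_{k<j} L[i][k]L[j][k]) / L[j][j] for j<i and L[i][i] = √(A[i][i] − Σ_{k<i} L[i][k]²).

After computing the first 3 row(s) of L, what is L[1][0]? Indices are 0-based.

L[1][0] = -3

Step 1: L[0][0] = √(16) = 4.
  L[1][0] = (-12) / L[0][0] = -3.
Step 2: L[1][1] = √(16) = 4.
  L[2][0] = (-8) / L[0][0] = -2.
  L[2][1] = (4) / L[1][1] = 1.
Step 3: L[2][2] = √(16) = 4.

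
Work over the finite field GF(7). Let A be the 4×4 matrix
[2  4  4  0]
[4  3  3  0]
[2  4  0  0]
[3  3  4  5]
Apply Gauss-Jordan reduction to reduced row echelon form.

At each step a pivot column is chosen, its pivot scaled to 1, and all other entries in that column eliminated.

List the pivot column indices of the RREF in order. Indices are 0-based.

pivot columns: 0, 1, 2, 3

pivot(0,0)=2: scale R0 → (1, 2, 2, 0)
  clear (1,0): R1 −= (4)R0 → (0, 2, 2, 0)
  clear (2,0): R2 −= (2)R0 → (0, 0, 3, 0)
  clear (3,0): R3 −= (3)R0 → (0, 4, 5, 5)
pivot(1,1)=2: scale R1 → (0, 1, 1, 0)
  clear (0,1): R0 −= (2)R1 → (1, 0, 0, 0)
  clear (3,1): R3 −= (4)R1 → (0, 0, 1, 5)
pivot(2,2)=3: scale R2 → (0, 0, 1, 0)
  clear (1,2): R1 −= (1)R2 → (0, 1, 0, 0)
  clear (3,2): R3 −= (1)R2 → (0, 0, 0, 5)
pivot(3,3)=5: scale R3 → (0, 0, 0, 1)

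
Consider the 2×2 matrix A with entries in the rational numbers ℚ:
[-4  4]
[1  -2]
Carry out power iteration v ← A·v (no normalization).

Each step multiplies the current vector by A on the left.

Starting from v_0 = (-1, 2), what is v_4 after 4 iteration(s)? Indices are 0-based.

v_0 = (-1, 2).
v_1 = A·v_0 = (12, -5).
v_2 = A·v_1 = (-68, 22).
v_3 = A·v_2 = (360, -112).
v_4 = A·v_3 = (-1888, 584).

v_4 = (-1888, 584)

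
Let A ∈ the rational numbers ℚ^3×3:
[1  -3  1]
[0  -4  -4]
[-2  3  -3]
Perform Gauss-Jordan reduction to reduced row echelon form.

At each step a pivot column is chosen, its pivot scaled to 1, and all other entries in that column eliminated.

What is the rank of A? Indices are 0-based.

rank = 3

[1] R0 /= 1  ⇒  (1, -3, 1)
     R2 -= -2·R0  ⇒  (0, -3, -1)
[2] R1 /= -4  ⇒  (0, 1, 1)
     R0 -= -3·R1  ⇒  (1, 0, 4)
     R2 -= -3·R1  ⇒  (0, 0, 2)
[3] R2 /= 2  ⇒  (0, 0, 1)
     R0 -= 4·R2  ⇒  (1, 0, 0)
     R1 -= 1·R2  ⇒  (0, 1, 0)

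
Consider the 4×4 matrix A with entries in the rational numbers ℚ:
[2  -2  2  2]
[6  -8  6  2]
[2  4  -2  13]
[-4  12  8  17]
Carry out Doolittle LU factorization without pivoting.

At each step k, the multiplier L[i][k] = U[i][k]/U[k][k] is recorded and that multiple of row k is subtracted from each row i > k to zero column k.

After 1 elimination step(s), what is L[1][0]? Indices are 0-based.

L[1][0] = 3

[col 0] pivot 2
  R1 -= 3*R0 → (0, -2, 0, -4)  (L[1][0] := 3)
  R2 -= 1*R0 → (0, 6, -4, 11)  (L[2][0] := 1)
  R3 -= -2*R0 → (0, 8, 12, 21)  (L[3][0] := -2)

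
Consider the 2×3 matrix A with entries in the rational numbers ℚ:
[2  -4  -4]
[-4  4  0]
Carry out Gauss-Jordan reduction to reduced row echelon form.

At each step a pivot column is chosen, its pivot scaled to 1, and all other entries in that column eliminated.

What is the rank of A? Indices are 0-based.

rank = 2

[1] R0 /= 2  ⇒  (1, -2, -2)
     R1 -= -4·R0  ⇒  (0, -4, -8)
[2] R1 /= -4  ⇒  (0, 1, 2)
     R0 -= -2·R1  ⇒  (1, 0, 2)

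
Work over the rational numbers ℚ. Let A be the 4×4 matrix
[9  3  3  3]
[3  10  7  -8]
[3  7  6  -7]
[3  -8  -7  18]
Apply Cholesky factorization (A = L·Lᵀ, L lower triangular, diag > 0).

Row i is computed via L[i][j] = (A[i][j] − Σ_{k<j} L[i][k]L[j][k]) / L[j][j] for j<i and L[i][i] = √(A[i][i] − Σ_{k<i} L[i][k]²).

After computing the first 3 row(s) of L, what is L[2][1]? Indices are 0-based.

L[2][1] = 2

Step 1: L[0][0] = √(9) = 3.
  L[1][0] = (3) / L[0][0] = 1.
Step 2: L[1][1] = √(9) = 3.
  L[2][0] = (3) / L[0][0] = 1.
  L[2][1] = (6) / L[1][1] = 2.
Step 3: L[2][2] = √(1) = 1.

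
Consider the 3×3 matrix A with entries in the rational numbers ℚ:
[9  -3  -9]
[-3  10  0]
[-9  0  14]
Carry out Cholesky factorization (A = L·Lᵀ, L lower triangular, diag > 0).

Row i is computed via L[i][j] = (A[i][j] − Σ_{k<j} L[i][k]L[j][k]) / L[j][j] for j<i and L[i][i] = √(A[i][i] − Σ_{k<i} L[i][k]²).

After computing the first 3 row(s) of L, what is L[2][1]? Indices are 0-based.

L[2][1] = -1

Step 1: L[0][0] = √(9) = 3.
  L[1][0] = (-3) / L[0][0] = -1.
Step 2: L[1][1] = √(9) = 3.
  L[2][0] = (-9) / L[0][0] = -3.
  L[2][1] = (-3) / L[1][1] = -1.
Step 3: L[2][2] = √(4) = 2.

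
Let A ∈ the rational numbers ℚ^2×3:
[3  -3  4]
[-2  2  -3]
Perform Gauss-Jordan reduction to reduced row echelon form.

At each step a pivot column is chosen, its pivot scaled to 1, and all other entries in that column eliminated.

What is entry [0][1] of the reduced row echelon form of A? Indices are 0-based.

[1] R0 /= 3  ⇒  (1, -1, 4/3)
     R1 -= -2·R0  ⇒  (0, 0, -1/3)
column 1 empty below row 1
[2] R1 /= -1/3  ⇒  (0, 0, 1)
     R0 -= 4/3·R1  ⇒  (1, -1, 0)

M[0][1] = -1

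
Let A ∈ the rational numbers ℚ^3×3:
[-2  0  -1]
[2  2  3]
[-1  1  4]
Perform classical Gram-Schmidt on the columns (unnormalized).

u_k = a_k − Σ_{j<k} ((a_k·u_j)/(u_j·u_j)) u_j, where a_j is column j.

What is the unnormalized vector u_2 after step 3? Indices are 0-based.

Step 1: u_0 = a_0 = (-2, 2, -1).
Step 2: u_1 = a_1 − (1/3)·u_0 = (2/3, 4/3, 4/3).
Step 3: u_2 = a_2 − (4/9)·u_0 − (13/6)·u_1 = (-14/9, -7/9, 14/9).

u_2 = (-14/9, -7/9, 14/9)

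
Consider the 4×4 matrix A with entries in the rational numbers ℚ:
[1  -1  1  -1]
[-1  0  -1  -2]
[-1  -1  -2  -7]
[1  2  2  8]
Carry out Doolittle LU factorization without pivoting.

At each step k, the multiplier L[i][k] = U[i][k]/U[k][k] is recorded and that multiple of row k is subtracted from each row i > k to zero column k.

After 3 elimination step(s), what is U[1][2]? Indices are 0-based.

U[1][2] = 0

k=0: U[0][0]=1
  eliminate (1,0): mult=-1, new row 1: (0, -1, 0, -3); set L[1][0]=-1
  eliminate (2,0): mult=-1, new row 2: (0, -2, -1, -8); set L[2][0]=-1
  eliminate (3,0): mult=1, new row 3: (0, 3, 1, 9); set L[3][0]=1
k=1: U[1][1]=-1
  eliminate (2,1): mult=2, new row 2: (0, 0, -1, -2); set L[2][1]=2
  eliminate (3,1): mult=-3, new row 3: (0, 0, 1, 0); set L[3][1]=-3
k=2: U[2][2]=-1
  eliminate (3,2): mult=-1, new row 3: (0, 0, 0, -2); set L[3][2]=-1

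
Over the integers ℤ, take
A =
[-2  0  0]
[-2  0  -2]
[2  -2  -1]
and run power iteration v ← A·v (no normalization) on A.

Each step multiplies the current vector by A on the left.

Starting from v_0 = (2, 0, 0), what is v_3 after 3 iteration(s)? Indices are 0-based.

v_0 = (2, 0, 0).
v_1 = A·v_0 = (-4, -4, 4).
v_2 = A·v_1 = (8, 0, -4).
v_3 = A·v_2 = (-16, -8, 20).

v_3 = (-16, -8, 20)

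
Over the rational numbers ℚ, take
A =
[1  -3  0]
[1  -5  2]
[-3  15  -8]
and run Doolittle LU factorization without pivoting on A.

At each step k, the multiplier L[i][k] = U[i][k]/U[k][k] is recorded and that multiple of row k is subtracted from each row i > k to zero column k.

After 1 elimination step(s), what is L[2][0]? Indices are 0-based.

k=0: U[0][0]=1
  eliminate (1,0): mult=1, new row 1: (0, -2, 2); set L[1][0]=1
  eliminate (2,0): mult=-3, new row 2: (0, 6, -8); set L[2][0]=-3

L[2][0] = -3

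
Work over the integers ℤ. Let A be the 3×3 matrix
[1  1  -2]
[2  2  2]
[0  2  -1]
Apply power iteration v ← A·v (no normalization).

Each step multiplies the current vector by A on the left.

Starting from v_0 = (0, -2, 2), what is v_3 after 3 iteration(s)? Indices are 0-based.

v_3 = (-30, -24, -54)

v_0 = (0, -2, 2).
v_1 = A·v_0 = (-6, 0, -6).
v_2 = A·v_1 = (6, -24, 6).
v_3 = A·v_2 = (-30, -24, -54).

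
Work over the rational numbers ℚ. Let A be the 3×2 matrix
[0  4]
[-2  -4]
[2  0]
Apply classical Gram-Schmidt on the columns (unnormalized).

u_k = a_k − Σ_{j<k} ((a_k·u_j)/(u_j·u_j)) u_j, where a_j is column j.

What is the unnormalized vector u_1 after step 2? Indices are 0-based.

Step 1: u_0 = a_0 = (0, -2, 2).
Step 2: u_1 = a_1 − (1)·u_0 = (4, -2, -2).

u_1 = (4, -2, -2)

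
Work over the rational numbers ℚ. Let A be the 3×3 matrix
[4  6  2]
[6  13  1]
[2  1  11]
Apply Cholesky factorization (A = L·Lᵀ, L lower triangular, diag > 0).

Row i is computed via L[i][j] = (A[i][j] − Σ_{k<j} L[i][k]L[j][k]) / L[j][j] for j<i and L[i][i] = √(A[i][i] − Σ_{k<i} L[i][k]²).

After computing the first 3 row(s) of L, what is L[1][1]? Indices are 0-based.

L[1][1] = 2

Step 1: L[0][0] = √(4) = 2.
  L[1][0] = (6) / L[0][0] = 3.
Step 2: L[1][1] = √(4) = 2.
  L[2][0] = (2) / L[0][0] = 1.
  L[2][1] = (-2) / L[1][1] = -1.
Step 3: L[2][2] = √(9) = 3.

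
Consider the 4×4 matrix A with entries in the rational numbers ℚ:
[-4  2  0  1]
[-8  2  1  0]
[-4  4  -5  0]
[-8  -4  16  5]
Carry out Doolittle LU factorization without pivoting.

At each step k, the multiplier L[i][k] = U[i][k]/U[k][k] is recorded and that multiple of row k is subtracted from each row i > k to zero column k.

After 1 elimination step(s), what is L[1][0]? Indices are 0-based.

L[1][0] = 2

k=0: U[0][0]=-4
  eliminate (1,0): mult=2, new row 1: (0, -2, 1, -2); set L[1][0]=2
  eliminate (2,0): mult=1, new row 2: (0, 2, -5, -1); set L[2][0]=1
  eliminate (3,0): mult=2, new row 3: (0, -8, 16, 3); set L[3][0]=2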